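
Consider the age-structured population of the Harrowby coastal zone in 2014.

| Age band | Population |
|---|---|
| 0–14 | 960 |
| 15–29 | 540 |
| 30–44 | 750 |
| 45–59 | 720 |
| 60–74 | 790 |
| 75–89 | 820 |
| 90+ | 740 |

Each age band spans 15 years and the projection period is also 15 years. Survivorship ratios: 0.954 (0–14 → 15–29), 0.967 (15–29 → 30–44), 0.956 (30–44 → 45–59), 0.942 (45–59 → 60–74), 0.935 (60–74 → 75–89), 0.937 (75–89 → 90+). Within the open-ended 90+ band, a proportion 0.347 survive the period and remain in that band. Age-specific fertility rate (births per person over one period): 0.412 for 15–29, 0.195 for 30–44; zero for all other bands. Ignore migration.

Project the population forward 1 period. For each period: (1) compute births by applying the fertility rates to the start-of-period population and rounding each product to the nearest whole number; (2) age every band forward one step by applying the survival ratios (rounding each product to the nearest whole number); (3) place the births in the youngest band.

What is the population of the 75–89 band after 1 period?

739

— Period 1 —
Births: 540 * 0.412 = 222  |  750 * 0.195 = 146 — total 368
15–29: 960 * 0.954 = 916
30–44: 540 * 0.967 = 522
45–59: 750 * 0.956 = 717
60–74: 720 * 0.942 = 678
75–89: 790 * 0.935 = 739
90+: 820 * 0.937 + 740 * 0.347 = 768 + 257 = 1025
Giving 368 / 916 / 522 / 717 / 678 / 739 / 1025.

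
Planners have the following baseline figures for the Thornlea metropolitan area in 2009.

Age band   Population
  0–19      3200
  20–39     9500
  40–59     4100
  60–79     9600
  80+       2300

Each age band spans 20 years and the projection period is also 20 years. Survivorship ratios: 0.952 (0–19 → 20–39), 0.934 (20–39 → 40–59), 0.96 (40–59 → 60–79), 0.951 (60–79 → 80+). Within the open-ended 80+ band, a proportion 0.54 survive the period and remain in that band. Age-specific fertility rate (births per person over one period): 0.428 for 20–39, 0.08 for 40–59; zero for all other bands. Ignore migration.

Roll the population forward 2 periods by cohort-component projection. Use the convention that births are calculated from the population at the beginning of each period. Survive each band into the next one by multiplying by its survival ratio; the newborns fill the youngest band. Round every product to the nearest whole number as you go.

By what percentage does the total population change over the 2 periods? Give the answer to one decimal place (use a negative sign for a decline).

Period 1.
Births: 9500 × 0.428 = 4066  |  4100 × 0.08 = 328 ⇒ total 4394
20–39: 3200 × 0.952 = 3046
40–59: 9500 × 0.934 = 8873
60–79: 4100 × 0.96 = 3936
80+: 9600 × 0.951 + 2300 × 0.54 = 9130 + 1242 = 10372
→ [4394, 3046, 8873, 3936, 10372]
Period 2.
Births: 3046 × 0.428 = 1304  |  8873 × 0.08 = 710 ⇒ total 2014
20–39: 4394 × 0.952 = 4183
40–59: 3046 × 0.934 = 2845
60–79: 8873 × 0.96 = 8518
80+: 3936 × 0.951 + 10372 × 0.54 = 3743 + 5601 = 9344
→ [2014, 4183, 2845, 8518, 9344]
Total: 28700 → 26904; change = -1796; percentage change = -6.3%

-6.3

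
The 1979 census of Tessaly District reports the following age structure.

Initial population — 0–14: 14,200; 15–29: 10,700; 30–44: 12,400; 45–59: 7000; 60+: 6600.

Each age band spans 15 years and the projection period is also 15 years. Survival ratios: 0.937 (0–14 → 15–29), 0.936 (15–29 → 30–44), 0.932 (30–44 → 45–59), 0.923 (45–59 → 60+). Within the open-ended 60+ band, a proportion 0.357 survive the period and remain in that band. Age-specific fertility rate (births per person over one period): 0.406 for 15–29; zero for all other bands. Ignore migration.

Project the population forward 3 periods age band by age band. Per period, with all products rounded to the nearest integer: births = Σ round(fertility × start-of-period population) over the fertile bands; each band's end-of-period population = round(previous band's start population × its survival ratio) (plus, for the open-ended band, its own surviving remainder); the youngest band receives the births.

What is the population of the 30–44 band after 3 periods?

(Bands numbered youngest = 1 to oldest = 5.)
— Period 1 —
Births: 10700 * 0.406 = 4344
Band 2: 14200 * 0.937 = 13305
Band 3: 10700 * 0.936 = 10015
Band 4: 12400 * 0.932 = 11557
Band 5: 7000 * 0.923 + 6600 * 0.357 = 6461 + 2356 = 8817
End of period: [4344, 13305, 10015, 11557, 8817]
— Period 2 —
Births: 13305 * 0.406 = 5402
Band 2: 4344 * 0.937 = 4070
Band 3: 13305 * 0.936 = 12453
Band 4: 10015 * 0.932 = 9334
Band 5: 11557 * 0.923 + 8817 * 0.357 = 10667 + 3148 = 13815
End of period: [5402, 4070, 12453, 9334, 13815]
— Period 3 —
Births: 4070 * 0.406 = 1652
Band 2: 5402 * 0.937 = 5062
Band 3: 4070 * 0.936 = 3810
Band 4: 12453 * 0.932 = 11606
Band 5: 9334 * 0.923 + 13815 * 0.357 = 8615 + 4932 = 13547
End of period: [1652, 5062, 3810, 11606, 13547]

3810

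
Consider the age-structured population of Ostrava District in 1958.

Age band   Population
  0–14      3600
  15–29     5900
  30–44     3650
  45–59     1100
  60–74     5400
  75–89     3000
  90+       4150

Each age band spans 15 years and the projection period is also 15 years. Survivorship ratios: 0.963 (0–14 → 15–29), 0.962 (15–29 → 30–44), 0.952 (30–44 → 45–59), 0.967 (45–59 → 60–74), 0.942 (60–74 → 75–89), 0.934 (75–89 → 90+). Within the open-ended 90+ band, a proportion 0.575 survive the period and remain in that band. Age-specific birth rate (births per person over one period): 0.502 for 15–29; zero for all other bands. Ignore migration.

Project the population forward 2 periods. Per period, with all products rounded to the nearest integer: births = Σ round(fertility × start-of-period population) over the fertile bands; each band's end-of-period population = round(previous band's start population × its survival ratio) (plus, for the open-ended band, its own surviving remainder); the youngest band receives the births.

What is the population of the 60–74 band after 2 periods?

3360

Let band 1 be 0–14 through band 7 = 90+.
[period 1]
Births: 5900 × 0.502 = 2962
Band 2: 3600 × 0.963 = 3467
Band 3: 5900 × 0.962 = 5676
Band 4: 3650 × 0.952 = 3475
Band 5: 1100 × 0.967 = 1064
Band 6: 5400 × 0.942 = 5087
Band 7: 3000 × 0.934 + 4150 × 0.575 = 2802 + 2386 = 5188
→ [2962, 3467, 5676, 3475, 1064, 5087, 5188]
[period 2]
Births: 3467 × 0.502 = 1740
Band 2: 2962 × 0.963 = 2852
Band 3: 3467 × 0.962 = 3335
Band 4: 5676 × 0.952 = 5404
Band 5: 3475 × 0.967 = 3360
Band 6: 1064 × 0.942 = 1002
Band 7: 5087 × 0.934 + 5188 × 0.575 = 4751 + 2983 = 7734
→ [1740, 2852, 3335, 5404, 3360, 1002, 7734]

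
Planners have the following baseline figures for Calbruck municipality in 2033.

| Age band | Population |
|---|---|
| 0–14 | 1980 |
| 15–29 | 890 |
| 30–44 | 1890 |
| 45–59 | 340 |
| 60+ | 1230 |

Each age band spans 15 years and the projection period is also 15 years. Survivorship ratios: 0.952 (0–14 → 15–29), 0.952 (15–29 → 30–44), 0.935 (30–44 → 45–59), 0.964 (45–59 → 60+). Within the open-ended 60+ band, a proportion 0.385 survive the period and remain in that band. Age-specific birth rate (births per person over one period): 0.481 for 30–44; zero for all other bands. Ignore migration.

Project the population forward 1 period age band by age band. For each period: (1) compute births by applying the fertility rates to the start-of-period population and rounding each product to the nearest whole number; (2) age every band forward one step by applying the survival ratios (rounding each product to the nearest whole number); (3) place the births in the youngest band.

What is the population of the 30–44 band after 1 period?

[period 1]
Births: 1890 * 0.481 = 909
15–29: 1980 * 0.952 = 1885
30–44: 890 * 0.952 = 847
45–59: 1890 * 0.935 = 1767
60+: 340 * 0.964 + 1230 * 0.385 = 328 + 474 = 802
→ [909, 1885, 847, 1767, 802]

847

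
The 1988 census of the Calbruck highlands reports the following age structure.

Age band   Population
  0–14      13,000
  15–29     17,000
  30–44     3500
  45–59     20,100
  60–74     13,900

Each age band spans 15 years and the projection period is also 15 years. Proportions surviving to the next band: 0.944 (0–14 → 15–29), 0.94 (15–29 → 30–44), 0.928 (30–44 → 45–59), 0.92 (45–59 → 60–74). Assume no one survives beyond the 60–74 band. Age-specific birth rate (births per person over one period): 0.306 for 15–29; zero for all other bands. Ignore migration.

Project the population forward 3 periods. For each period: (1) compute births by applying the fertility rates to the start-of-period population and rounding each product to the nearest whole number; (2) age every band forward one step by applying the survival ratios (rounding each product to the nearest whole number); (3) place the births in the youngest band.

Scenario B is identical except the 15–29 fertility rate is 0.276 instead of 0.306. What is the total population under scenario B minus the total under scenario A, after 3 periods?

-1082

Numbering the groups 1..5 from youngest to oldest:
Period 1:
Births: 17000 * 0.306 = 5202
Group 2: 13000 * 0.944 = 12272
Group 3: 17000 * 0.94 = 15980
Group 4: 3500 * 0.928 = 3248
Group 5: 20100 * 0.92 = 18492
Population now: 0–14=5202, 15–29=12272, 30–44=15980, 45–59=3248, 60–74=18492
Period 2:
Births: 12272 * 0.306 = 3755
Group 2: 5202 * 0.944 = 4911
Group 3: 12272 * 0.94 = 11536
Group 4: 15980 * 0.928 = 14829
Group 5: 3248 * 0.92 = 2988
Population now: 0–14=3755, 15–29=4911, 30–44=11536, 45–59=14829, 60–74=2988
Period 3:
Births: 4911 * 0.306 = 1503
Group 2: 3755 * 0.944 = 3545
Group 3: 4911 * 0.94 = 4616
Group 4: 11536 * 0.928 = 10705
Group 5: 14829 * 0.92 = 13643
Population now: 0–14=1503, 15–29=3545, 30–44=4616, 45–59=10705, 60–74=13643
Scenario A total after 3 periods: 34012
Scenario B projection —
Period 1:
Births: 17000 * 0.276 = 4692
Group 2: 13000 * 0.944 = 12272
Group 3: 17000 * 0.94 = 15980
Group 4: 3500 * 0.928 = 3248
Group 5: 20100 * 0.92 = 18492
Population now: 0–14=4692, 15–29=12272, 30–44=15980, 45–59=3248, 60–74=18492
Period 2:
Births: 12272 * 0.276 = 3387
Group 2: 4692 * 0.944 = 4429
Group 3: 12272 * 0.94 = 11536
Group 4: 15980 * 0.928 = 14829
Group 5: 3248 * 0.92 = 2988
Population now: 0–14=3387, 15–29=4429, 30–44=11536, 45–59=14829, 60–74=2988
Period 3:
Births: 4429 * 0.276 = 1222
Group 2: 3387 * 0.944 = 3197
Group 3: 4429 * 0.94 = 4163
Group 4: 11536 * 0.928 = 10705
Group 5: 14829 * 0.92 = 13643
Population now: 0–14=1222, 15–29=3197, 30–44=4163, 45–59=10705, 60–74=13643
Scenario B total after 3 periods: 32930
Difference B − A = 32930 − 34012 = -1082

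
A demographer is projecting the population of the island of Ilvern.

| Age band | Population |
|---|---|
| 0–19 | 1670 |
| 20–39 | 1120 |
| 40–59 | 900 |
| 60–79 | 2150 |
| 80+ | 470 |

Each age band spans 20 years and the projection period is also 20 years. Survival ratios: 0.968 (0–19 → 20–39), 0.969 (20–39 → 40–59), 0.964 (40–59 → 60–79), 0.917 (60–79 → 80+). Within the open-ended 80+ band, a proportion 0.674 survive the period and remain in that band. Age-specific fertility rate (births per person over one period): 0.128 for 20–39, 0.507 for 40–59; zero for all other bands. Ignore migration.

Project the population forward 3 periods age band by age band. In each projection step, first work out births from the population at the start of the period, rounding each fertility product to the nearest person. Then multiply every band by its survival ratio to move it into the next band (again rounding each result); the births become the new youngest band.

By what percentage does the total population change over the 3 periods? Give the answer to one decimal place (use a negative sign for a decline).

-1.6

After projecting period 1:
Births: 1120 × 0.128 = 143  |  900 × 0.507 = 456 — total 599
20–39: 1670 × 0.968 = 1617
40–59: 1120 × 0.969 = 1085
60–79: 900 × 0.964 = 868
80+: 2150 × 0.917 + 470 × 0.674 = 1972 + 317 = 2289
Giving 599 / 1617 / 1085 / 868 / 2289.
After projecting period 2:
Births: 1617 × 0.128 = 207  |  1085 × 0.507 = 550 — total 757
20–39: 599 × 0.968 = 580
40–59: 1617 × 0.969 = 1567
60–79: 1085 × 0.964 = 1046
80+: 868 × 0.917 + 2289 × 0.674 = 796 + 1543 = 2339
Giving 757 / 580 / 1567 / 1046 / 2339.
After projecting period 3:
Births: 580 × 0.128 = 74  |  1567 × 0.507 = 794 — total 868
20–39: 757 × 0.968 = 733
40–59: 580 × 0.969 = 562
60–79: 1567 × 0.964 = 1511
80+: 1046 × 0.917 + 2339 × 0.674 = 959 + 1576 = 2535
Giving 868 / 733 / 562 / 1511 / 2535.
Total: 6310 → 6209; change = -101; percentage change = -1.6%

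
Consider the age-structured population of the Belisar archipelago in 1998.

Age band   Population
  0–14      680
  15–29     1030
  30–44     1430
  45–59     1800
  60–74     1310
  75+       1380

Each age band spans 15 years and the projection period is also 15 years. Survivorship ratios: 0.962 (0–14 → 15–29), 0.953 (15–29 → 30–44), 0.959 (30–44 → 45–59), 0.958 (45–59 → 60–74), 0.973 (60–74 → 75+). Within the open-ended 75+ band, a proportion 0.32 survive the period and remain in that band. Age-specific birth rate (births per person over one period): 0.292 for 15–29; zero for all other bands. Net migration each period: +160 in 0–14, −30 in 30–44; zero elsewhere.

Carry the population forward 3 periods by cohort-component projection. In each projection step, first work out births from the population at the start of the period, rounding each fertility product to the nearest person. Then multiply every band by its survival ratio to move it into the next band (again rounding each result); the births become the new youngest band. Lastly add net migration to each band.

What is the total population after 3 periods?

[period 1]
Births: 1030 * 0.292 = 301
15–29: 680 * 0.962 = 654
30–44: 1030 * 0.953 = 982
45–59: 1430 * 0.959 = 1371
60–74: 1800 * 0.958 = 1724
75+: 1310 * 0.973 + 1380 * 0.32 = 1275 + 442 = 1717
Net migration: 0–14 + 160 → 461; 30–44 − 30 → 952
Giving 461 / 654 / 952 / 1371 / 1724 / 1717.
[period 2]
Births: 654 * 0.292 = 191
15–29: 461 * 0.962 = 443
30–44: 654 * 0.953 = 623
45–59: 952 * 0.959 = 913
60–74: 1371 * 0.958 = 1313
75+: 1724 * 0.973 + 1717 * 0.32 = 1677 + 549 = 2226
Net migration: 0–14 + 160 → 351; 30–44 − 30 → 593
Giving 351 / 443 / 593 / 913 / 1313 / 2226.
[period 3]
Births: 443 * 0.292 = 129
15–29: 351 * 0.962 = 338
30–44: 443 * 0.953 = 422
45–59: 593 * 0.959 = 569
60–74: 913 * 0.958 = 875
75+: 1313 * 0.973 + 2226 * 0.32 = 1278 + 712 = 1990
Net migration: 0–14 + 160 → 289; 30–44 − 30 → 392
Giving 289 / 338 / 392 / 569 / 875 / 1990.
Total after period 3: 289 + 338 + 392 + 569 + 875 + 1990 = 4453

4453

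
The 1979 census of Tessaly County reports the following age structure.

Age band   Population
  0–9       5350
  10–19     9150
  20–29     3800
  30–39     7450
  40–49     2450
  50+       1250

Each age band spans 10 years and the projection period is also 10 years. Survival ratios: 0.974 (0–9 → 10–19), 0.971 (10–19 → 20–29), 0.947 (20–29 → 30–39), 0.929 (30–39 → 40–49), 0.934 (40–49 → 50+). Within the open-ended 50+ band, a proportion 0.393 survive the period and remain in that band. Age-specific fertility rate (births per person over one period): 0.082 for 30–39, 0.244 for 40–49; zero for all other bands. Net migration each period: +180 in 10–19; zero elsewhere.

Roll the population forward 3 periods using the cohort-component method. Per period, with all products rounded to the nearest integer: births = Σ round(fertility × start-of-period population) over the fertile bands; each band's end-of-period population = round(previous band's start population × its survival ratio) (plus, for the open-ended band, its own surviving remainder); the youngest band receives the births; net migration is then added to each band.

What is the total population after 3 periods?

23804

(Bands numbered youngest = 1 to oldest = 6.)
Period 1.
Births: 7450 * 0.082 = 611  |  2450 * 0.244 = 598 — total 1209
Band 2: 5350 * 0.974 = 5211
Band 3: 9150 * 0.971 = 8885
Band 4: 3800 * 0.947 = 3599
Band 5: 7450 * 0.929 = 6921
Band 6: 2450 * 0.934 + 1250 * 0.393 = 2288 + 491 = 2779
Net migration: Band 2 + 180 → 5391
Population now: 0–9=1209, 10–19=5391, 20–29=8885, 30–39=3599, 40–49=6921, 50+=2779
Period 2.
Births: 3599 * 0.082 = 295  |  6921 * 0.244 = 1689 — total 1984
Band 2: 1209 * 0.974 = 1178
Band 3: 5391 * 0.971 = 5235
Band 4: 8885 * 0.947 = 8414
Band 5: 3599 * 0.929 = 3343
Band 6: 6921 * 0.934 + 2779 * 0.393 = 6464 + 1092 = 7556
Net migration: Band 2 + 180 → 1358
Population now: 0–9=1984, 10–19=1358, 20–29=5235, 30–39=8414, 40–49=3343, 50+=7556
Period 3.
Births: 8414 * 0.082 = 690  |  3343 * 0.244 = 816 — total 1506
Band 2: 1984 * 0.974 = 1932
Band 3: 1358 * 0.971 = 1319
Band 4: 5235 * 0.947 = 4958
Band 5: 8414 * 0.929 = 7817
Band 6: 3343 * 0.934 + 7556 * 0.393 = 3122 + 2970 = 6092
Net migration: Band 2 + 180 → 2112
Population now: 0–9=1506, 10–19=2112, 20–29=1319, 30–39=4958, 40–49=7817, 50+=6092
Total after period 3: 1506 + 2112 + 1319 + 4958 + 7817 + 6092 = 23804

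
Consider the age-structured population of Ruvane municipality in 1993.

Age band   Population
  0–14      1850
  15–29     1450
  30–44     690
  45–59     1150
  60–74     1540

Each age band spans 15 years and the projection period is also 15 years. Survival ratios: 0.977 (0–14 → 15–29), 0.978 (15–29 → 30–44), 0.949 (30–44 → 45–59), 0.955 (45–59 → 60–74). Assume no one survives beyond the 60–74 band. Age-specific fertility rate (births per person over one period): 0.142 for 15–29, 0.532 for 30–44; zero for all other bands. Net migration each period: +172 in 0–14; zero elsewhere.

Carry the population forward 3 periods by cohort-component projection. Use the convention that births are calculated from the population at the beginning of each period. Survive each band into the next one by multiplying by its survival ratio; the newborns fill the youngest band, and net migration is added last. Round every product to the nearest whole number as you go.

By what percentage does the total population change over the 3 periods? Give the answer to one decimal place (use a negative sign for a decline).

Let band 1 be 0–14 through band 5 = 60–74.
Period 1.
Births: 1450 × 0.142 = 206, 690 × 0.532 = 367 → total 573
Band 2: 1850 × 0.977 = 1807
Band 3: 1450 × 0.978 = 1418
Band 4: 690 × 0.949 = 655
Band 5: 1150 × 0.955 = 1098
Net migration: Band 1 + 172 → 745
Giving 745 / 1807 / 1418 / 655 / 1098.
Period 2.
Births: 1807 × 0.142 = 257, 1418 × 0.532 = 754 → total 1011
Band 2: 745 × 0.977 = 728
Band 3: 1807 × 0.978 = 1767
Band 4: 1418 × 0.949 = 1346
Band 5: 655 × 0.955 = 626
Net migration: Band 1 + 172 → 1183
Giving 1183 / 728 / 1767 / 1346 / 626.
Period 3.
Births: 728 × 0.142 = 103, 1767 × 0.532 = 940 → total 1043
Band 2: 1183 × 0.977 = 1156
Band 3: 728 × 0.978 = 712
Band 4: 1767 × 0.949 = 1677
Band 5: 1346 × 0.955 = 1285
Net migration: Band 1 + 172 → 1215
Giving 1215 / 1156 / 712 / 1677 / 1285.
Total: 6680 → 6045; change = -635; percentage change = -9.5%

-9.5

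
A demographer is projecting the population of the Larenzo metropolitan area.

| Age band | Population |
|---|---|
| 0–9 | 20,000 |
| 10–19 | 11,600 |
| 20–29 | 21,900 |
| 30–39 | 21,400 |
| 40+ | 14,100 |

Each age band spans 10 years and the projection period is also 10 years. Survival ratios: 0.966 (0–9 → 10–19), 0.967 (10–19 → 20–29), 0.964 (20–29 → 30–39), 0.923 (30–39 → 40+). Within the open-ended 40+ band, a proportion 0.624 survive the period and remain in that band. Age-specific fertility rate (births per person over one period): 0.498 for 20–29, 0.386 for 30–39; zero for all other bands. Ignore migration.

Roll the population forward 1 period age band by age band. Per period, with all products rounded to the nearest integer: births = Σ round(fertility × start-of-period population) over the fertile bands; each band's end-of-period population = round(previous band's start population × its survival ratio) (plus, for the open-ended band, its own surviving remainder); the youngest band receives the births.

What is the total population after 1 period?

99365

Numbering the groups 1..5 from youngest to oldest:
Period 1.
Births: 21900 × 0.498 = 10906, 21400 × 0.386 = 8260 → total 19166
Group 2: 20000 × 0.966 = 19320
Group 3: 11600 × 0.967 = 11217
Group 4: 21900 × 0.964 = 21112
Group 5: 21400 × 0.923 + 14100 × 0.624 = 19752 + 8798 = 28550
Population now: 0–9=19166, 10–19=19320, 20–29=11217, 30–39=21112, 40+=28550
Total after period 1: 19166 + 19320 + 11217 + 21112 + 28550 = 99365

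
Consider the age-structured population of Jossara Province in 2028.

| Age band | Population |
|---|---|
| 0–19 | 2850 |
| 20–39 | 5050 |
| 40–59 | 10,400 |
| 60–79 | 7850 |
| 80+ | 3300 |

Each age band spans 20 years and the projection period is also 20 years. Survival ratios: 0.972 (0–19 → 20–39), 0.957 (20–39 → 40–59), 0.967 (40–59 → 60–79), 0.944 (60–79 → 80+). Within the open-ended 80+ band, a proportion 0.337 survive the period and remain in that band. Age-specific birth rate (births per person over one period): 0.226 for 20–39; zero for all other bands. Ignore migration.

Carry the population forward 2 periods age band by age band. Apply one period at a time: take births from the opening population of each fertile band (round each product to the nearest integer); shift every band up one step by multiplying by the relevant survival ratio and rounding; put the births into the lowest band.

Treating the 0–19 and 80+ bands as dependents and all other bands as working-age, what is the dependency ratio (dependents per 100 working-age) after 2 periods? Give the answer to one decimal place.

154.0

Period 1.
Births: 5050 × 0.226 = 1141
20–39: 2850 × 0.972 = 2770
40–59: 5050 × 0.957 = 4833
60–79: 10400 × 0.967 = 10057
80+: 7850 × 0.944 + 3300 × 0.337 = 7410 + 1112 = 8522
Population now: 0–19=1141, 20–39=2770, 40–59=4833, 60–79=10057, 80+=8522
Period 2.
Births: 2770 × 0.226 = 626
20–39: 1141 × 0.972 = 1109
40–59: 2770 × 0.957 = 2651
60–79: 4833 × 0.967 = 4674
80+: 10057 × 0.944 + 8522 × 0.337 = 9494 + 2872 = 12366
Population now: 0–19=626, 20–39=1109, 40–59=2651, 60–79=4674, 80+=12366
Dependents (band 0–19 + band 80+) = 626 + 12366 = 12992; working-age = 8434; ratio = 12992/8434 × 100 = 154.0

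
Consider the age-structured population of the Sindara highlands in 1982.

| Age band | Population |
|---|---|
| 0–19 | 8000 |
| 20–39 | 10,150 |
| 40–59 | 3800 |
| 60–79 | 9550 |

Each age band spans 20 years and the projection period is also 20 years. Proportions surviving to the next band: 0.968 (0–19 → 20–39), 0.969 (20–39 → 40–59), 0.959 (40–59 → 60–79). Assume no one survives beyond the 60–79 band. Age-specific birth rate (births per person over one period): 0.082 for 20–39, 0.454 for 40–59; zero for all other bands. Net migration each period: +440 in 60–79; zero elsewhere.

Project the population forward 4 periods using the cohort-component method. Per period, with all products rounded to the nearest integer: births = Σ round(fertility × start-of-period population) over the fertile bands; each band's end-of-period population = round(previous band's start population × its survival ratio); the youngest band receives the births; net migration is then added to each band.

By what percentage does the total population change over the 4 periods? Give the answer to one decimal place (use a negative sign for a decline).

-60.3

Numbering the bands 1..4 from youngest to oldest:
Period 1:
Births: 10150 × 0.082 = 832 ; 3800 × 0.454 = 1725 → total 2557
Band 2: 8000 × 0.968 = 7744
Band 3: 10150 × 0.969 = 9835
Band 4: 3800 × 0.959 = 3644
Net migration: Band 4 + 440 → 4084
Population now: 0–19=2557, 20–39=7744, 40–59=9835, 60–79=4084
Period 2:
Births: 7744 × 0.082 = 635 ; 9835 × 0.454 = 4465 → total 5100
Band 2: 2557 × 0.968 = 2475
Band 3: 7744 × 0.969 = 7504
Band 4: 9835 × 0.959 = 9432
Net migration: Band 4 + 440 → 9872
Population now: 0–19=5100, 20–39=2475, 40–59=7504, 60–79=9872
Period 3:
Births: 2475 × 0.082 = 203 ; 7504 × 0.454 = 3407 → total 3610
Band 2: 5100 × 0.968 = 4937
Band 3: 2475 × 0.969 = 2398
Band 4: 7504 × 0.959 = 7196
Net migration: Band 4 + 440 → 7636
Population now: 0–19=3610, 20–39=4937, 40–59=2398, 60–79=7636
Period 4:
Births: 4937 × 0.082 = 405 ; 2398 × 0.454 = 1089 → total 1494
Band 2: 3610 × 0.968 = 3494
Band 3: 4937 × 0.969 = 4784
Band 4: 2398 × 0.959 = 2300
Net migration: Band 4 + 440 → 2740
Population now: 0–19=1494, 20–39=3494, 40–59=4784, 60–79=2740
Total: 31500 → 12512; change = -18988; percentage change = -60.3%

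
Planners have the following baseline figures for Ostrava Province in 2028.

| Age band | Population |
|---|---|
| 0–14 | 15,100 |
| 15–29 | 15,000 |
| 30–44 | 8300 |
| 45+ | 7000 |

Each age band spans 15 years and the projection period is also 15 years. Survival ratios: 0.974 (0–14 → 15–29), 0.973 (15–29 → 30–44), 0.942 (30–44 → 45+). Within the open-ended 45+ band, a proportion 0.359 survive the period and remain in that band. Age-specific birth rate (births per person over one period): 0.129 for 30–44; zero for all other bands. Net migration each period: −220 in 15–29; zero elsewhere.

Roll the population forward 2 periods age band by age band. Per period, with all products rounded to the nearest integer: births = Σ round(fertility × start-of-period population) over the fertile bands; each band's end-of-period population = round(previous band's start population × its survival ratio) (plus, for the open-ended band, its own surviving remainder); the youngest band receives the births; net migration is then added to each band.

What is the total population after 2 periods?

After projecting period 1:
Births: 8300 × 0.129 = 1071
15–29: 15100 × 0.974 = 14707
30–44: 15000 × 0.973 = 14595
45+: 8300 × 0.942 + 7000 × 0.359 = 7819 + 2513 = 10332
Net migration: 15–29 − 220 → 14487
→ [1071, 14487, 14595, 10332]
After projecting period 2:
Births: 14595 × 0.129 = 1883
15–29: 1071 × 0.974 = 1043
30–44: 14487 × 0.973 = 14096
45+: 14595 × 0.942 + 10332 × 0.359 = 13748 + 3709 = 17457
Net migration: 15–29 − 220 → 823
→ [1883, 823, 14096, 17457]
Total after period 2: 1883 + 823 + 14096 + 17457 = 34259

34259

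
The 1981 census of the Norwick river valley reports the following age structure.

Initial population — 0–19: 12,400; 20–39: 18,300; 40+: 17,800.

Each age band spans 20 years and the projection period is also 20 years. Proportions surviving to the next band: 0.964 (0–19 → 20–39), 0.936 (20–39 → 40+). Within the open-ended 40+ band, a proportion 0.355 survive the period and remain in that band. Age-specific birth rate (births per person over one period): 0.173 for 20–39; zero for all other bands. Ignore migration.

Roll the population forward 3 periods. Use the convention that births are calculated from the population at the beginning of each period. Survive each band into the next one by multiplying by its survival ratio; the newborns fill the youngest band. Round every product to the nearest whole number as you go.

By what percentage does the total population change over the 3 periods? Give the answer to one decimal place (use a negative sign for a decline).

-74.6

Let group 1 be 0–19 through group 3 = 40+.
[period 1]
Births: 18300 × 0.173 = 3166
Group 2: 12400 × 0.964 = 11954
Group 3: 18300 × 0.936 + 17800 × 0.355 = 17129 + 6319 = 23448
Giving 3166 / 11954 / 23448.
[period 2]
Births: 11954 × 0.173 = 2068
Group 2: 3166 × 0.964 = 3052
Group 3: 11954 × 0.936 + 23448 × 0.355 = 11189 + 8324 = 19513
Giving 2068 / 3052 / 19513.
[period 3]
Births: 3052 × 0.173 = 528
Group 2: 2068 × 0.964 = 1994
Group 3: 3052 × 0.936 + 19513 × 0.355 = 2857 + 6927 = 9784
Giving 528 / 1994 / 9784.
Total: 48500 → 12306; change = -36194; percentage change = -74.6%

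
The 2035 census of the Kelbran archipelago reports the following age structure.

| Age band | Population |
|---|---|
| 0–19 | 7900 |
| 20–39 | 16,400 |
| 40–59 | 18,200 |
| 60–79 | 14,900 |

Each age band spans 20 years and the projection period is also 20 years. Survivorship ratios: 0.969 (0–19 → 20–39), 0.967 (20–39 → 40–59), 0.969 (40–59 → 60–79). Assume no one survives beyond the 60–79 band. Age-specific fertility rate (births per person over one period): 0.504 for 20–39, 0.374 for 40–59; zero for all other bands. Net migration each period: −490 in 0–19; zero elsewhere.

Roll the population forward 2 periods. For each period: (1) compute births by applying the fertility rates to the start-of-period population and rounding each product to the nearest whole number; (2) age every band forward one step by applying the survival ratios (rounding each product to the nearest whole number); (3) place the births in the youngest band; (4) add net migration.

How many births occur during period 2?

Numbering the bands 1..4 from youngest to oldest:
[period 1]
Births: 16400 × 0.504 = 8266, 18200 × 0.374 = 6807 — total 15073
Band 2: 7900 × 0.969 = 7655
Band 3: 16400 × 0.967 = 15859
Band 4: 18200 × 0.969 = 17636
Net migration: Band 1 − 490 → 14583
Population now: 0–19=14583, 20–39=7655, 40–59=15859, 60–79=17636
[period 2]
Births: 7655 × 0.504 = 3858, 15859 × 0.374 = 5931 — total 9789
Band 2: 14583 × 0.969 = 14131
Band 3: 7655 × 0.967 = 7402
Band 4: 15859 × 0.969 = 15367
Net migration: Band 1 − 490 → 9299
Population now: 0–19=9299, 20–39=14131, 40–59=7402, 60–79=15367

9789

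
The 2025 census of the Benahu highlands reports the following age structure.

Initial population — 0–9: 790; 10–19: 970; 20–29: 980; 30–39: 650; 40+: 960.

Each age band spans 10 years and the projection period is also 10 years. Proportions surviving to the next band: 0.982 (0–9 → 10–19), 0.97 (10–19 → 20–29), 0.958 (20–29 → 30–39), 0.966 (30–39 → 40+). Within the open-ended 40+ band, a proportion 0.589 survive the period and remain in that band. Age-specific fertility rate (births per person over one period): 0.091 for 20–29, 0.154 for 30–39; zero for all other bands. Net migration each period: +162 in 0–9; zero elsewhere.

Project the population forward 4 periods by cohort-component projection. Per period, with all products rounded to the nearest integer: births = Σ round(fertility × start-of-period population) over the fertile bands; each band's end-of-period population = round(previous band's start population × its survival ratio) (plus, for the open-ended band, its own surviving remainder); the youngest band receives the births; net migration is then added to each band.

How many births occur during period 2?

231

After projecting period 1:
Births: 980 * 0.091 = 89 ; 650 * 0.154 = 100 → 189
10–19: 790 * 0.982 = 776
20–29: 970 * 0.97 = 941
30–39: 980 * 0.958 = 939
40+: 650 * 0.966 + 960 * 0.589 = 628 + 565 = 1193
Net migration: 0–9 + 162 → 351
Population now: 0–9=351, 10–19=776, 20–29=941, 30–39=939, 40+=1193
After projecting period 2:
Births: 941 * 0.091 = 86 ; 939 * 0.154 = 145 → 231
10–19: 351 * 0.982 = 345
20–29: 776 * 0.97 = 753
30–39: 941 * 0.958 = 901
40+: 939 * 0.966 + 1193 * 0.589 = 907 + 703 = 1610
Net migration: 0–9 + 162 → 393
Population now: 0–9=393, 10–19=345, 20–29=753, 30–39=901, 40+=1610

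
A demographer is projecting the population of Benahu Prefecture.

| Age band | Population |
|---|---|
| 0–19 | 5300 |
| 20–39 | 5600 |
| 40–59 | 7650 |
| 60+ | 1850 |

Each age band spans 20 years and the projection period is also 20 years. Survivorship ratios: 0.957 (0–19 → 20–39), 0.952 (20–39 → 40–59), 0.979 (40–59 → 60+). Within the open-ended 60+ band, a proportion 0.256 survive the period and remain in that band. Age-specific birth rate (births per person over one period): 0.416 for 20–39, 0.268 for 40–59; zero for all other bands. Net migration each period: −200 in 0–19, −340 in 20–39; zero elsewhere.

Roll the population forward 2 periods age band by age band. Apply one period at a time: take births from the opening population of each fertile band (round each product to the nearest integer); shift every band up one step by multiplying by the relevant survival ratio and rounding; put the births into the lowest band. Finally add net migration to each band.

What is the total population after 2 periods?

Period 1.
Births: 5600 × 0.416 = 2330, 7650 × 0.268 = 2050 — total 4380
20–39: 5300 × 0.957 = 5072
40–59: 5600 × 0.952 = 5331
60+: 7650 × 0.979 + 1850 × 0.256 = 7489 + 474 = 7963
Net migration: 0–19 − 200 → 4180; 20–39 − 340 → 4732
Population now: 0–19=4180, 20–39=4732, 40–59=5331, 60+=7963
Period 2.
Births: 4732 × 0.416 = 1969, 5331 × 0.268 = 1429 — total 3398
20–39: 4180 × 0.957 = 4000
40–59: 4732 × 0.952 = 4505
60+: 5331 × 0.979 + 7963 × 0.256 = 5219 + 2039 = 7258
Net migration: 0–19 − 200 → 3198; 20–39 − 340 → 3660
Population now: 0–19=3198, 20–39=3660, 40–59=4505, 60+=7258
Total after period 2: 3198 + 3660 + 4505 + 7258 = 18621

18621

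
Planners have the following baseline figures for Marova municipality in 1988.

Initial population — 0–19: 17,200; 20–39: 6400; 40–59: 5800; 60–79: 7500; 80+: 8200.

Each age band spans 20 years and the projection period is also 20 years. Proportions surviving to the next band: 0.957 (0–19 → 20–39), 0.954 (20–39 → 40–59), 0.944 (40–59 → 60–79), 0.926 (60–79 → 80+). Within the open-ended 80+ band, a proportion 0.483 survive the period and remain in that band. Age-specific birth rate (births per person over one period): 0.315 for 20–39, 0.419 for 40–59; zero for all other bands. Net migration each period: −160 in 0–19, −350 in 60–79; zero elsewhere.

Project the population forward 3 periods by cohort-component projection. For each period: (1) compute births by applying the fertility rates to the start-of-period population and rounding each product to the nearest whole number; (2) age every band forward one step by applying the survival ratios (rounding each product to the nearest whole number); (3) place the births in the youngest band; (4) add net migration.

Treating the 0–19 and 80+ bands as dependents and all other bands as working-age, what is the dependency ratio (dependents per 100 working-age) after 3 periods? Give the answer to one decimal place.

Period 1.
Births: 6400 × 0.315 = 2016 ; 5800 × 0.419 = 2430 — total 4446
20–39: 17200 × 0.957 = 16460
40–59: 6400 × 0.954 = 6106
60–79: 5800 × 0.944 = 5475
80+: 7500 × 0.926 + 8200 × 0.483 = 6945 + 3961 = 10906
Net migration: 0–19 − 160 → 4286; 60–79 − 350 → 5125
→ [4286, 16460, 6106, 5125, 10906]
Period 2.
Births: 16460 × 0.315 = 5185 ; 6106 × 0.419 = 2558 — total 7743
20–39: 4286 × 0.957 = 4102
40–59: 16460 × 0.954 = 15703
60–79: 6106 × 0.944 = 5764
80+: 5125 × 0.926 + 10906 × 0.483 = 4746 + 5268 = 10014
Net migration: 0–19 − 160 → 7583; 60–79 − 350 → 5414
→ [7583, 4102, 15703, 5414, 10014]
Period 3.
Births: 4102 × 0.315 = 1292 ; 15703 × 0.419 = 6580 — total 7872
20–39: 7583 × 0.957 = 7257
40–59: 4102 × 0.954 = 3913
60–79: 15703 × 0.944 = 14824
80+: 5414 × 0.926 + 10014 × 0.483 = 5013 + 4837 = 9850
Net migration: 0–19 − 160 → 7712; 60–79 − 350 → 14474
→ [7712, 7257, 3913, 14474, 9850]
Dependents (band 0–19 + band 80+) = 7712 + 9850 = 17562; working-age = 25644; ratio = 17562/25644 × 100 = 68.5

68.5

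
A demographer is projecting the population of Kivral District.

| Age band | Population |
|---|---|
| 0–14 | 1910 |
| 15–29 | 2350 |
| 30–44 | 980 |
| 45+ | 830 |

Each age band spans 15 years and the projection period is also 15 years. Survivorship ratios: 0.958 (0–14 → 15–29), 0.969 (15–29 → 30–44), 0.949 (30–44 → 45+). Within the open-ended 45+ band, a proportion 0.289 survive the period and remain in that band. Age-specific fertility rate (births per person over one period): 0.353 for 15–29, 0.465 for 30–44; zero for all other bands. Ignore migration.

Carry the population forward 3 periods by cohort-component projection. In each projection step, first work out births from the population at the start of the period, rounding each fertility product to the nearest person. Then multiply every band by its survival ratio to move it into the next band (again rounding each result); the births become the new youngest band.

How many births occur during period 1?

After projecting period 1:
Births: 2350 * 0.353 = 830, 980 * 0.465 = 456 → 1286
15–29: 1910 * 0.958 = 1830
30–44: 2350 * 0.969 = 2277
45+: 980 * 0.949 + 830 * 0.289 = 930 + 240 = 1170
Giving 1286 / 1830 / 2277 / 1170.

1286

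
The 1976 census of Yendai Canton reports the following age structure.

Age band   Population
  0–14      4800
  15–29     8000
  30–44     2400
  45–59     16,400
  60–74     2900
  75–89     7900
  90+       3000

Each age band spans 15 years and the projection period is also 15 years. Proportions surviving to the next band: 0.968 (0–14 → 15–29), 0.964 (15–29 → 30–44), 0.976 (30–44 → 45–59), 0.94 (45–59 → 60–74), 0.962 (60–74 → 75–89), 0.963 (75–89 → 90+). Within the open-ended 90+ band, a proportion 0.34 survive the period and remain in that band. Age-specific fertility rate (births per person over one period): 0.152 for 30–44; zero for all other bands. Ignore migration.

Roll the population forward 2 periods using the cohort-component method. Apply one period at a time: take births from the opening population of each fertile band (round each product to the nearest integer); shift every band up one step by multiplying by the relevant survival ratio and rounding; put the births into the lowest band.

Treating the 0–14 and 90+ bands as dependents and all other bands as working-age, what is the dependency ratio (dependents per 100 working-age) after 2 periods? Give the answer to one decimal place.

Period 1:
Births: 2400 × 0.152 = 365
15–29: 4800 × 0.968 = 4646
30–44: 8000 × 0.964 = 7712
45–59: 2400 × 0.976 = 2342
60–74: 16400 × 0.94 = 15416
75–89: 2900 × 0.962 = 2790
90+: 7900 × 0.963 + 3000 × 0.34 = 7608 + 1020 = 8628
Giving 365 / 4646 / 7712 / 2342 / 15416 / 2790 / 8628.
Period 2:
Births: 7712 × 0.152 = 1172
15–29: 365 × 0.968 = 353
30–44: 4646 × 0.964 = 4479
45–59: 7712 × 0.976 = 7527
60–74: 2342 × 0.94 = 2201
75–89: 15416 × 0.962 = 14830
90+: 2790 × 0.963 + 8628 × 0.34 = 2687 + 2934 = 5621
Giving 1172 / 353 / 4479 / 7527 / 2201 / 14830 / 5621.
Dependents (band 0–14 + band 90+) = 1172 + 5621 = 6793; working-age = 29390; ratio = 6793/29390 × 100 = 23.1

23.1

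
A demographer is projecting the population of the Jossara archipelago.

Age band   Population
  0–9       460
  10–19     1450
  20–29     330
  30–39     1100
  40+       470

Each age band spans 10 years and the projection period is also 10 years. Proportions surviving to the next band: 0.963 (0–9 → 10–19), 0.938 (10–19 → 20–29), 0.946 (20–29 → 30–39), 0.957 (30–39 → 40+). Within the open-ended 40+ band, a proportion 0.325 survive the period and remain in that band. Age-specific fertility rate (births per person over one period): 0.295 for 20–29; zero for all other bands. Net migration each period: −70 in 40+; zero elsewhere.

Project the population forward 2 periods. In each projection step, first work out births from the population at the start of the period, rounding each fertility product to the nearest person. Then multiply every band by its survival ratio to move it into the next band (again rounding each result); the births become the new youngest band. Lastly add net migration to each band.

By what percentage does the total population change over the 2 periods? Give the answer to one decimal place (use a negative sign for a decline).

— Period 1 —
Births: 330 × 0.295 = 97
10–19: 460 × 0.963 = 443
20–29: 1450 × 0.938 = 1360
30–39: 330 × 0.946 = 312
40+: 1100 × 0.957 + 470 × 0.325 = 1053 + 153 = 1206
Net migration: 40+ − 70 → 1136
Population now: 0–9=97, 10–19=443, 20–29=1360, 30–39=312, 40+=1136
— Period 2 —
Births: 1360 × 0.295 = 401
10–19: 97 × 0.963 = 93
20–29: 443 × 0.938 = 416
30–39: 1360 × 0.946 = 1287
40+: 312 × 0.957 + 1136 × 0.325 = 299 + 369 = 668
Net migration: 40+ − 70 → 598
Population now: 0–9=401, 10–19=93, 20–29=416, 30–39=1287, 40+=598
Total: 3810 → 2795; change = -1015; percentage change = -26.6%

-26.6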